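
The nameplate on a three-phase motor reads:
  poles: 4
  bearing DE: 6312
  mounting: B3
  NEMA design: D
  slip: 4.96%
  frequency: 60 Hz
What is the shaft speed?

1711 rpm

n_s = 120f/p = 120×60/4 = 1800 rpm
n = n_s(1 − s) = 1800 × (1 − 0.0496) = 1711 rpm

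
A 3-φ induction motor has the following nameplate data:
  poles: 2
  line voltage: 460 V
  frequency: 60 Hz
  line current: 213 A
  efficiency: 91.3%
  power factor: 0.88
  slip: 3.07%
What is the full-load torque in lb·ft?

P_in = √3·V·I·cosφ = 1.732 × 460 × 213 × 0.88 = 149337 W
P_out = η·P_in = 0.913 × 149337 = 136345 W
n_s = 120×60/2 = 3600 rpm; n = 3600×(1−0.0307) = 3489 rpm
ω = 2π×3489/60 = 365.4 rad/s
τ = P_out/ω = 136345/365.4 = 373.1 N·m
In lb·ft: 373.1/1.356 = 275 lb·ft

275 lb·ft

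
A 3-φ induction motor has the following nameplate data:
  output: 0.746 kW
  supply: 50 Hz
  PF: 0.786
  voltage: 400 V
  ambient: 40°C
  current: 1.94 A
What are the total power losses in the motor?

P_in = √3·V·I·cosφ = 1.732×400×1.94×0.786 = 1056 W
P_out = 746 W
Losses = P_in − P_out = 1056 − 746 = 310 W

310 W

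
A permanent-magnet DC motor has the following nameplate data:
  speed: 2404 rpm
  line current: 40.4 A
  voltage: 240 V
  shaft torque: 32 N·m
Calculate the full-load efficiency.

83.1 %

ω = 2π × 2404/60 = 251.7 rad/s; P_out = τω = 32 × 251.7 = 8054 W
P_in = V·I = 240 × 40.4 = 9696 W
η = P_out / P_in = 8054 / 9696 = 0.831 = 83.1%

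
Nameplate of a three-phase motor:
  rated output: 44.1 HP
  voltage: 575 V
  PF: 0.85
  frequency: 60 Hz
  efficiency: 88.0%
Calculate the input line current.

44.2 A

P_out = 44.1 × 746 = 32899 W
P_in = P_out / η = 32899 / 0.880 = 37385 W
I_L = P_in / (√3·V_L·cosφ) = 37385 / (1.732 × 575 × 0.85) = 44.2 A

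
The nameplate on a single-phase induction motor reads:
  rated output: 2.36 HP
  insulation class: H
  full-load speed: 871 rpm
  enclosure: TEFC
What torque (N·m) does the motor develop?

19.3 N·m

P_out = 2.36 × 746 = 1761 W
ω = 2π × 871/60 = 91.21 rad/s
τ = P_out/ω = 1761/91.21 = 19.3 N·m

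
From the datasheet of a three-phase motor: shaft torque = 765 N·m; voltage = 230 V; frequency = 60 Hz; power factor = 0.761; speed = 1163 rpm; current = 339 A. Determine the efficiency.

ω = 2π × 1163/60 = 121.8 rad/s; P_out = τω = 765 × 121.8 = 93177 W
P_in = √3·V_L·I_L·cosφ = 1.732 × 230 × 339 × 0.761 = 102769 W
η = P_out / P_in = 93177 / 102769 = 0.907 = 90.7%

90.7 %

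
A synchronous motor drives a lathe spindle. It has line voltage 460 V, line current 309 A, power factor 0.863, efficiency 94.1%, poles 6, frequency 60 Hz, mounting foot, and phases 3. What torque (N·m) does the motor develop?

P_in = √3·V·I·cosφ = 1.732 × 460 × 309 × 0.863 = 212459 W
P_out = η·P_in = 0.941 × 212459 = 199924 W
n = n_s = 120×60/6 = 1200 rpm (synchronous)
ω = 2π×1200/60 = 125.7 rad/s
τ = P_out/ω = 199924/125.7 = 1590 N·m

1590 N·m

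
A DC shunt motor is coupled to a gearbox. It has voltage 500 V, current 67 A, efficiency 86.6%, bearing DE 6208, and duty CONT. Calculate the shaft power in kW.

29 kW

P_in = V·I = 500 × 67 = 33500 W
P_out = η·P_in = 0.866 × 33500 = 29011 W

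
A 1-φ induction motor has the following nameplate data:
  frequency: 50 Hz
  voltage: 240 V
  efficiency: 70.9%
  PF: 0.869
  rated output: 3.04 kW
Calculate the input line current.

P_out = 3.04 kW = 3040 W
P_in = P_out / η = 3040 / 0.709 = 4288 W
I = P_in / (V·cosφ) = 4288 / (240 × 0.869) = 20.6 A

20.6 A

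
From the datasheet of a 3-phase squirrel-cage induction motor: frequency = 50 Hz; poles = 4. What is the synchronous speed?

1500 rpm

n_s = 120f/p = 120×50/4 = 1500 rpm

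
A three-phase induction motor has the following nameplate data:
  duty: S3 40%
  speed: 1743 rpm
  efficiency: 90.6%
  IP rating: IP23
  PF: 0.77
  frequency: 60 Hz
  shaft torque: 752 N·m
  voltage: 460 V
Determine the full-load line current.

247 A

ω = 2π×1743/60 = 182.5 rad/s; P_out = τω = 752 × 182.5 = 137240 W
P_in = P_out / η = 137240 / 0.906 = 151479 W
I_L = P_in / (√3·V_L·cosφ) = 151479 / (1.732 × 460 × 0.77) = 247 A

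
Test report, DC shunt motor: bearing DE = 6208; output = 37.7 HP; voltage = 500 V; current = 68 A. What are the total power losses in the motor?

5.88 kW

P_in = V·I = 500×68 = 34000 W
P_out = 37.7×746 = 28124 W
Losses = P_in − P_out = 34000 − 28124 = 5876 W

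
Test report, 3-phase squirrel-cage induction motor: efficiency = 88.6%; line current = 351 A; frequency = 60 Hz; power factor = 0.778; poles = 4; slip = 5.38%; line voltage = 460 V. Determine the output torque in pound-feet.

P_in = √3·V·I·cosφ = 1.732 × 460 × 351 × 0.778 = 217567 W
P_out = η·P_in = 0.886 × 217567 = 192764 W
n_s = 120×60/4 = 1800 rpm; n = 1800×(1−0.0538) = 1703 rpm
ω = 2π×1703/60 = 178.3 rad/s
τ = P_out/ω = 192764/178.3 = 1081 N·m
In lb·ft: 1081/1.356 = 797 lb·ft

797 lb·ft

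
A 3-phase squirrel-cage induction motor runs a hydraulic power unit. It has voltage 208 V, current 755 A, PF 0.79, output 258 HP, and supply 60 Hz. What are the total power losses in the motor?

22400 W

P_in = √3·V·I·cosφ = 1.732×208×755×0.79 = 214875 W
P_out = 258×746 = 192468 W
Losses = P_in − P_out = 214875 − 192468 = 22407 W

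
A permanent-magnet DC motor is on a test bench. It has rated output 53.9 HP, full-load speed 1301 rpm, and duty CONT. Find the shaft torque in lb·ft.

P_out = 53.9 × 746 = 40209 W
ω = 2π × 1301/60 = 136.2 rad/s
τ = P_out/ω = 40209/136.2 = 295.2 N·m
In lb·ft: 295.2/1.356 = 218 lb·ft

218 lb·ft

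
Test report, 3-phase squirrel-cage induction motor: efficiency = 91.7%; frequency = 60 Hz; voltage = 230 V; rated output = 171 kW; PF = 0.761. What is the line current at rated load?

615 A

P_out = 171 kW = 171000 W
P_in = P_out / η = 171000 / 0.917 = 186478 W
I_L = P_in / (√3·V_L·cosφ) = 186478 / (1.732 × 230 × 0.761) = 615 A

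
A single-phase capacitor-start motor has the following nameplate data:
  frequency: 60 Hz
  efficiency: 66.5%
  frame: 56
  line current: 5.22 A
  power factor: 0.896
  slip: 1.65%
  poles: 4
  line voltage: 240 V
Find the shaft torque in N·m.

P_in = V·I·cosφ = 240 × 5.22 × 0.896 = 1123 W
P_out = η·P_in = 0.665 × 1123 = 747 W
n_s = 120×60/4 = 1800 rpm; n = 1800×(1−0.0165) = 1770 rpm
ω = 2π×1770/60 = 185.4 rad/s
τ = P_out/ω = 747/185.4 = 4.03 N·m

4.03 N·m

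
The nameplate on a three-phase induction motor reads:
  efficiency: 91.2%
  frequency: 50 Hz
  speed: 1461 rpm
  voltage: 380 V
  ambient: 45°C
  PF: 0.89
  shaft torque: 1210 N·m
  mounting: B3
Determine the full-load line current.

ω = 2π×1461/60 = 153 rad/s; P_out = τω = 1210 × 153 = 185130 W
P_in = P_out / η = 185130 / 0.912 = 202993 W
I_L = P_in / (√3·V_L·cosφ) = 202993 / (1.732 × 380 × 0.89) = 347 A

347 A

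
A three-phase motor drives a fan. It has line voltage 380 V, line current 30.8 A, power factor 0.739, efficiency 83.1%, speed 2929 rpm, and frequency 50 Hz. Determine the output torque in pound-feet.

29.9 lb·ft

P_in = √3·V·I·cosφ = 1.732 × 380 × 30.8 × 0.739 = 14981 W
P_out = η·P_in = 0.831 × 14981 = 12449 W
n = 2929 rpm
ω = 2π×2929/60 = 306.7 rad/s
τ = P_out/ω = 12449/306.7 = 40.59 N·m
In lb·ft: 40.59/1.356 = 29.9 lb·ft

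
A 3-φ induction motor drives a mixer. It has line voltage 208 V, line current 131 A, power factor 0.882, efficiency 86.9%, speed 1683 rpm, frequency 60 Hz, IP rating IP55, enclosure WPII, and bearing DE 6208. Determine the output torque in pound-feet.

151 lb·ft

P_in = √3·V·I·cosφ = 1.732 × 208 × 131 × 0.882 = 41625 W
P_out = η·P_in = 0.869 × 41625 = 36172 W
n = 1683 rpm
ω = 2π×1683/60 = 176.2 rad/s
τ = P_out/ω = 36172/176.2 = 205.3 N·m
In lb·ft: 205.3/1.356 = 151 lb·ft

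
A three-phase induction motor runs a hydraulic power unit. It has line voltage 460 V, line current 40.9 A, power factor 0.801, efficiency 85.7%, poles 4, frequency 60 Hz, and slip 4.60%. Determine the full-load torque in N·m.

124 N·m

P_in = √3·V·I·cosφ = 1.732 × 460 × 40.9 × 0.801 = 26101 W
P_out = η·P_in = 0.857 × 26101 = 22369 W
n_s = 120×60/4 = 1800 rpm; n = 1800×(1−0.046) = 1717 rpm
ω = 2π×1717/60 = 179.8 rad/s
τ = P_out/ω = 22369/179.8 = 124 N·m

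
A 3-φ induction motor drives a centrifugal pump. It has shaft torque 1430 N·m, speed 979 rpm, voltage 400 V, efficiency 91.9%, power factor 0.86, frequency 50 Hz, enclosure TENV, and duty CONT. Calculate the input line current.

ω = 2π×979/60 = 102.5 rad/s; P_out = τω = 1430 × 102.5 = 146575 W
P_in = P_out / η = 146575 / 0.919 = 159494 W
I_L = P_in / (√3·V_L·cosφ) = 159494 / (1.732 × 400 × 0.86) = 268 A

268 A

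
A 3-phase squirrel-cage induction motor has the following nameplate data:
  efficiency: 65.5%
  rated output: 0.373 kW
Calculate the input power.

P_out = 373 W
P_in = P_out/η = 373/0.655 = 569 W = 0.569 kW

0.569 kW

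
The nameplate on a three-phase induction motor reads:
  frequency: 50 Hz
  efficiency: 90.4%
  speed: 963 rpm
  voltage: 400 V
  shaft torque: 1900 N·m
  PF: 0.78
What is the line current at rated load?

ω = 2π×963/60 = 100.8 rad/s; P_out = τω = 1900 × 100.8 = 191520 W
P_in = P_out / η = 191520 / 0.904 = 211858 W
I_L = P_in / (√3·V_L·cosφ) = 211858 / (1.732 × 400 × 0.78) = 392 A

392 A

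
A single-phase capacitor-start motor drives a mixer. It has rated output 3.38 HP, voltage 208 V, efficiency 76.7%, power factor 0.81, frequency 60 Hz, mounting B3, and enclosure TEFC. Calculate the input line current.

P_out = 3.38 × 746 = 2521 W
P_in = P_out / η = 2521 / 0.767 = 3287 W
I = P_in / (V·cosφ) = 3287 / (208 × 0.81) = 19.5 A

19.5 A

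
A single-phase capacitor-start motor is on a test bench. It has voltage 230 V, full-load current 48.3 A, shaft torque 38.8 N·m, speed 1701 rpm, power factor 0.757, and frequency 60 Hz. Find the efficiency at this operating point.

82.2 %

ω = 2π × 1701/60 = 178.1 rad/s; P_out = τω = 38.8 × 178.1 = 6910 W
P_in = V·I·cosφ = 230 × 48.3 × 0.757 = 8410 W
η = P_out / P_in = 6910 / 8410 = 0.822 = 82.2%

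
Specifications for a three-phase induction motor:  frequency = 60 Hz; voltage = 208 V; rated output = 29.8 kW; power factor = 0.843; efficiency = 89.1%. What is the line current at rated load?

P_out = 29.8 kW = 29800 W
P_in = P_out / η = 29800 / 0.891 = 33446 W
I_L = P_in / (√3·V_L·cosφ) = 33446 / (1.732 × 208 × 0.843) = 110 A

110 A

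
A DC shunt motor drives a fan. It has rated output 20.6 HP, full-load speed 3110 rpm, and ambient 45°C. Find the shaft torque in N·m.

P_out = 20.6 × 746 = 15368 W
ω = 2π × 3110/60 = 325.7 rad/s
τ = P_out/ω = 15368/325.7 = 47.2 N·m

47.2 N·m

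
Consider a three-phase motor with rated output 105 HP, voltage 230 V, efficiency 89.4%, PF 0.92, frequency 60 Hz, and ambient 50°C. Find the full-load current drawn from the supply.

239 A

P_out = 105 × 746 = 78330 W
P_in = P_out / η = 78330 / 0.894 = 87617 W
I_L = P_in / (√3·V_L·cosφ) = 87617 / (1.732 × 230 × 0.92) = 239 A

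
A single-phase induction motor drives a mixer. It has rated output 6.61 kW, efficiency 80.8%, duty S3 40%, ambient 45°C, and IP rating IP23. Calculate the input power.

P_out = 6610 W
P_in = P_out/η = 6610/0.808 = 8181 W = 8.18 kW

8.18 kW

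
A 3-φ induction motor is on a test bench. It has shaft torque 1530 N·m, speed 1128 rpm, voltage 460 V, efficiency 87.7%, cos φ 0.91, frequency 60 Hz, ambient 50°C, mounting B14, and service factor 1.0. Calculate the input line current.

284 A

ω = 2π×1128/60 = 118.1 rad/s; P_out = τω = 1530 × 118.1 = 180693 W
P_in = P_out / η = 180693 / 0.877 = 206035 W
I_L = P_in / (√3·V_L·cosφ) = 206035 / (1.732 × 460 × 0.91) = 284 A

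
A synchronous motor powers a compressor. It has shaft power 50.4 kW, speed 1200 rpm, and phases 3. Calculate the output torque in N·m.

ω = 2π × 1200/60 = 125.7 rad/s
τ = P/ω = 50400/125.7 = 401 N·m

401 N·m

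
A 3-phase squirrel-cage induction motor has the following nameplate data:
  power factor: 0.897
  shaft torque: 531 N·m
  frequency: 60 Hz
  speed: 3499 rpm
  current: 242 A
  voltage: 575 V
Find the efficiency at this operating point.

90.0 %

ω = 2π × 3499/60 = 366.4 rad/s; P_out = τω = 531 × 366.4 = 194558 W
P_in = √3·V_L·I_L·cosφ = 1.732 × 575 × 242 × 0.897 = 216184 W
η = P_out / P_in = 194558 / 216184 = 0.900 = 90.0%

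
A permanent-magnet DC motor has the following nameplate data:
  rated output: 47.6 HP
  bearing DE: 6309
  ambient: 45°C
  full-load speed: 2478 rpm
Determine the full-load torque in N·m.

137 N·m

P_out = 47.6 × 746 = 35510 W
ω = 2π × 2478/60 = 259.5 rad/s
τ = P_out/ω = 35510/259.5 = 137 N·m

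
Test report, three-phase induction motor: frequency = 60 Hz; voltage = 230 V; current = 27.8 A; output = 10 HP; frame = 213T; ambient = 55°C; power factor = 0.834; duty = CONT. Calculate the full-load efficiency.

80.8 %

P_out = 10 × 746 = 7460 W
P_in = √3·V_L·I_L·cosφ = 1.732 × 230 × 27.8 × 0.834 = 9236 W
η = P_out / P_in = 7460 / 9236 = 0.808 = 80.8%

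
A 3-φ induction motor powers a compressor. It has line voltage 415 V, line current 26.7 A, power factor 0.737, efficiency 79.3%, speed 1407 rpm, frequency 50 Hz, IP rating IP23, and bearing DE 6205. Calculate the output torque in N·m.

P_in = √3·V·I·cosφ = 1.732 × 415 × 26.7 × 0.737 = 14144 W
P_out = η·P_in = 0.793 × 14144 = 11216 W
n = 1407 rpm
ω = 2π×1407/60 = 147.3 rad/s
τ = P_out/ω = 11216/147.3 = 76.1 N·m

76.1 N·m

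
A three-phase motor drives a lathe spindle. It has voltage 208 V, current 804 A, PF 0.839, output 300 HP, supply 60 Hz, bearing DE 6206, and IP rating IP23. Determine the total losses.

P_in = √3·V·I·cosφ = 1.732×208×804×0.839 = 243013 W
P_out = 300×746 = 223800 W
Losses = P_in − P_out = 243013 − 223800 = 19213 W

19200 W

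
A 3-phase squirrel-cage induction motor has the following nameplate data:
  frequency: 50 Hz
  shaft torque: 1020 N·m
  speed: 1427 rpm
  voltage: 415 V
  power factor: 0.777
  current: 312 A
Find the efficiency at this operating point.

ω = 2π × 1427/60 = 149.4 rad/s; P_out = τω = 1020 × 149.4 = 152388 W
P_in = √3·V_L·I_L·cosφ = 1.732 × 415 × 312 × 0.777 = 174250 W
η = P_out / P_in = 152388 / 174250 = 0.875 = 87.5%

87.5 %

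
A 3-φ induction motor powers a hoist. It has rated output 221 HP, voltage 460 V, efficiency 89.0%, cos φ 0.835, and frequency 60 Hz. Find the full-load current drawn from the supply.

278 A

P_out = 221 × 746 = 164866 W
P_in = P_out / η = 164866 / 0.890 = 185243 W
I_L = P_in / (√3·V_L·cosφ) = 185243 / (1.732 × 460 × 0.835) = 278 A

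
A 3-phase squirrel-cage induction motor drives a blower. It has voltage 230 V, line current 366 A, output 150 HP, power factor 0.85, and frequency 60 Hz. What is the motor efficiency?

90.3 %

P_out = 150 × 746 = 111900 W
P_in = √3·V_L·I_L·cosφ = 1.732 × 230 × 366 × 0.85 = 123930 W
η = P_out / P_in = 111900 / 123930 = 0.903 = 90.3%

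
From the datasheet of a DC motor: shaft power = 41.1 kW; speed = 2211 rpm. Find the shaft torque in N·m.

178 N·m

ω = 2π × 2211/60 = 231.5 rad/s
τ = P/ω = 41100/231.5 = 178 N·m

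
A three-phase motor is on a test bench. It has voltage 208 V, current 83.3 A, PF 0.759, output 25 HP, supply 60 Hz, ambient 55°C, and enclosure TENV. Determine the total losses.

4130 W

P_in = √3·V·I·cosφ = 1.732×208×83.3×0.759 = 22777 W
P_out = 25×746 = 18650 W
Losses = P_in − P_out = 22777 − 18650 = 4127 W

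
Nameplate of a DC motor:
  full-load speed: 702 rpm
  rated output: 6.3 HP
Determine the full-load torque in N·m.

63.9 N·m

P_out = 6.3 × 746 = 4700 W
ω = 2π × 702/60 = 73.51 rad/s
τ = P_out/ω = 4700/73.51 = 63.9 N·m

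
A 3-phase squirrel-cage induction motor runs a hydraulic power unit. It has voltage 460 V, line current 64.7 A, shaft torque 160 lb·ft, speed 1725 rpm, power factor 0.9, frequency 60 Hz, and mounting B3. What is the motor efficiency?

τ = 160 lb·ft × 1.356 = 217 N·m
ω = 2π × 1725/60 = 180.6 rad/s; P_out = τω = 217 × 180.6 = 39190 W
P_in = √3·V_L·I_L·cosφ = 1.732 × 460 × 64.7 × 0.9 = 46393 W
η = P_out / P_in = 39190 / 46393 = 0.845 = 84.5%

84.5 %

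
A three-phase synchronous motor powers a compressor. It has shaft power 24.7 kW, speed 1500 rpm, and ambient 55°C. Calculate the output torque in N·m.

ω = 2π × 1500/60 = 157.1 rad/s
τ = P/ω = 24700/157.1 = 157 N·m

157 N·m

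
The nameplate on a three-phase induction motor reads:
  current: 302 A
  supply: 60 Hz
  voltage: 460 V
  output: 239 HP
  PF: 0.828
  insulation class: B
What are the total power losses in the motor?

20.9 kW

P_in = √3·V·I·cosφ = 1.732×460×302×0.828 = 199225 W
P_out = 239×746 = 178294 W
Losses = P_in − P_out = 199225 − 178294 = 20931 W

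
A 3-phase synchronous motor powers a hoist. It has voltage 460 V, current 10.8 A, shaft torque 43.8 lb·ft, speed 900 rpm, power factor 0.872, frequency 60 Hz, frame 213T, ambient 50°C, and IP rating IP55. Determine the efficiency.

74.6 %

τ = 43.8 lb·ft × 1.356 = 59.39 N·m
ω = 2π × 900/60 = 94.25 rad/s; P_out = τω = 59.39 × 94.25 = 5598 W
P_in = √3·V_L·I_L·cosφ = 1.732 × 460 × 10.8 × 0.872 = 7503 W
η = P_out / P_in = 5598 / 7503 = 0.746 = 74.6%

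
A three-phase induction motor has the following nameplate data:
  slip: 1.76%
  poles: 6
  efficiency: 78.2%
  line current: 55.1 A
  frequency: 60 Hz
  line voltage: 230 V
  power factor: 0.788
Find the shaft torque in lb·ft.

P_in = √3·V·I·cosφ = 1.732 × 230 × 55.1 × 0.788 = 17296 W
P_out = η·P_in = 0.782 × 17296 = 13525 W
n_s = 120×60/6 = 1200 rpm; n = 1200×(1−0.0176) = 1179 rpm
ω = 2π×1179/60 = 123.5 rad/s
τ = P_out/ω = 13525/123.5 = 109.5 N·m
In lb·ft: 109.5/1.356 = 80.8 lb·ft

80.8 lb·ft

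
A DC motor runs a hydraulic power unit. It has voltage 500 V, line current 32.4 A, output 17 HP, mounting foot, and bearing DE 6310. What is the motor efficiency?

P_out = 17 × 746 = 12682 W
P_in = V·I = 500 × 32.4 = 16200 W
η = P_out / P_in = 12682 / 16200 = 0.783 = 78.3%

78.3 %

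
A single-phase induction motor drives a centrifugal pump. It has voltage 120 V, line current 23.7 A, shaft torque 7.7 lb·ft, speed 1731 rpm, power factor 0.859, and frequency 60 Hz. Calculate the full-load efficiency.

77.5 %

τ = 7.7 lb·ft × 1.356 = 10.44 N·m
ω = 2π × 1731/60 = 181.3 rad/s; P_out = τω = 10.44 × 181.3 = 1893 W
P_in = V·I·cosφ = 120 × 23.7 × 0.859 = 2443 W
η = P_out / P_in = 1893 / 2443 = 0.775 = 77.5%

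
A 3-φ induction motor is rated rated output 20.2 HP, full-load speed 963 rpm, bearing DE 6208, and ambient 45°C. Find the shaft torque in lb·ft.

P_out = 20.2 × 746 = 15069 W
ω = 2π × 963/60 = 100.8 rad/s
τ = P_out/ω = 15069/100.8 = 149.5 N·m
In lb·ft: 149.5/1.356 = 110 lb·ft

110 lb·ft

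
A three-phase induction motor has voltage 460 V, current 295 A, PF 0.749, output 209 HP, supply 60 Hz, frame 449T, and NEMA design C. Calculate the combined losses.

20.1 kW

P_in = √3·V·I·cosφ = 1.732×460×295×0.749 = 176039 W
P_out = 209×746 = 155914 W
Losses = P_in − P_out = 176039 − 155914 = 20125 W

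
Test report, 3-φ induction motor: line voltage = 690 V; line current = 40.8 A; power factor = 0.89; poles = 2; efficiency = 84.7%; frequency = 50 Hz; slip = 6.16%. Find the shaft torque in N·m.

P_in = √3·V·I·cosφ = 1.732 × 690 × 40.8 × 0.89 = 43396 W
P_out = η·P_in = 0.847 × 43396 = 36756 W
n_s = 120×50/2 = 3000 rpm; n = 3000×(1−0.0616) = 2815 rpm
ω = 2π×2815/60 = 294.8 rad/s
τ = P_out/ω = 36756/294.8 = 125 N·m

125 N·m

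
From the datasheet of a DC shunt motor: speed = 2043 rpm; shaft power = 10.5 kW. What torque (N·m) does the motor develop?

49.1 N·m

ω = 2π × 2043/60 = 213.9 rad/s
τ = P/ω = 10500/213.9 = 49.1 N·m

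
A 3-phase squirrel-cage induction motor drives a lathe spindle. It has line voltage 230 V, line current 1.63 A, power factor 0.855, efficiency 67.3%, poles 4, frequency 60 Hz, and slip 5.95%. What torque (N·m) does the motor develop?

2.11 N·m

P_in = √3·V·I·cosφ = 1.732 × 230 × 1.63 × 0.855 = 555 W
P_out = η·P_in = 0.673 × 555 = 374 W
n_s = 120×60/4 = 1800 rpm; n = 1800×(1−0.0595) = 1693 rpm
ω = 2π×1693/60 = 177.3 rad/s
τ = P_out/ω = 374/177.3 = 2.11 N·m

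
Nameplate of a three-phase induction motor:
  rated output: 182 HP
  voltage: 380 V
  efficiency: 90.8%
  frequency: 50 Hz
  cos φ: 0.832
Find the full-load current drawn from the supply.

273 A

P_out = 182 × 746 = 135772 W
P_in = P_out / η = 135772 / 0.908 = 149529 W
I_L = P_in / (√3·V_L·cosφ) = 149529 / (1.732 × 380 × 0.832) = 273 A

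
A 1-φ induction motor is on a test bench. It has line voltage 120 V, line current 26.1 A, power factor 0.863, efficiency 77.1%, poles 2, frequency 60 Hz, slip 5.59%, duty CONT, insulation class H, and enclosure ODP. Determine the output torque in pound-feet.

4.32 lb·ft

P_in = V·I·cosφ = 120 × 26.1 × 0.863 = 2703 W
P_out = η·P_in = 0.771 × 2703 = 2084 W
n_s = 120×60/2 = 3600 rpm; n = 3600×(1−0.0559) = 3399 rpm
ω = 2π×3399/60 = 355.9 rad/s
τ = P_out/ω = 2084/355.9 = 5.856 N·m
In lb·ft: 5.856/1.356 = 4.32 lb·ft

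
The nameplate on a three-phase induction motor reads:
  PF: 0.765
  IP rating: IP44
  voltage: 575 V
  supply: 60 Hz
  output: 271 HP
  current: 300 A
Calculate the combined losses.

26.4 kW

P_in = √3·V·I·cosφ = 1.732×575×300×0.765 = 228559 W
P_out = 271×746 = 202166 W
Losses = P_in − P_out = 228559 − 202166 = 26393 W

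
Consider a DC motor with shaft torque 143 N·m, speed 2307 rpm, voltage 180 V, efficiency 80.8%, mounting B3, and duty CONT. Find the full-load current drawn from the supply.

238 A

ω = 2π×2307/60 = 241.6 rad/s; P_out = τω = 143 × 241.6 = 34549 W
P_in = P_out / η = 34549 / 0.808 = 42759 W
I = P_in / V = 42759 / 180 = 238 A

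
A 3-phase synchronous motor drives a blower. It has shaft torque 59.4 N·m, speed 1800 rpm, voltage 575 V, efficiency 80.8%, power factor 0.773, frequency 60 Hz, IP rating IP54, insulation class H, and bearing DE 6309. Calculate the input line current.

ω = 2π×1800/60 = 188.5 rad/s; P_out = τω = 59.4 × 188.5 = 11197 W
P_in = P_out / η = 11197 / 0.808 = 13858 W
I_L = P_in / (√3·V_L·cosφ) = 13858 / (1.732 × 575 × 0.773) = 18 A

18 A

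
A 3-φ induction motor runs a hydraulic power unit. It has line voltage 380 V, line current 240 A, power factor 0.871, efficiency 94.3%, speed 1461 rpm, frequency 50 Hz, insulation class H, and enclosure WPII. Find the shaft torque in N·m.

P_in = √3·V·I·cosφ = 1.732 × 380 × 240 × 0.871 = 137582 W
P_out = η·P_in = 0.943 × 137582 = 129740 W
n = 1461 rpm
ω = 2π×1461/60 = 153 rad/s
τ = P_out/ω = 129740/153 = 848 N·m

848 N·m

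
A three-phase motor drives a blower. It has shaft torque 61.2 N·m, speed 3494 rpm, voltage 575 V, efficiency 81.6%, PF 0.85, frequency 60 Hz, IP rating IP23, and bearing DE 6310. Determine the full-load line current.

32.4 A

ω = 2π×3494/60 = 365.9 rad/s; P_out = τω = 61.2 × 365.9 = 22393 W
P_in = P_out / η = 22393 / 0.816 = 27442 W
I_L = P_in / (√3·V_L·cosφ) = 27442 / (1.732 × 575 × 0.85) = 32.4 A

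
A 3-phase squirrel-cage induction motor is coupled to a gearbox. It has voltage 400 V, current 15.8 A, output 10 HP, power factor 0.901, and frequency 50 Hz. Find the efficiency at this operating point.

P_out = 10 × 746 = 7460 W
P_in = √3·V_L·I_L·cosφ = 1.732 × 400 × 15.8 × 0.901 = 9863 W
η = P_out / P_in = 7460 / 9863 = 0.756 = 75.6%

75.6 %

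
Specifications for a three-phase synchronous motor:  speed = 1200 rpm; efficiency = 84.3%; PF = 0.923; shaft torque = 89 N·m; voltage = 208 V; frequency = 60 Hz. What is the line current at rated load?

ω = 2π×1200/60 = 125.7 rad/s; P_out = τω = 89 × 125.7 = 11187 W
P_in = P_out / η = 11187 / 0.843 = 13270 W
I_L = P_in / (√3·V_L·cosφ) = 13270 / (1.732 × 208 × 0.923) = 39.9 A

39.9 A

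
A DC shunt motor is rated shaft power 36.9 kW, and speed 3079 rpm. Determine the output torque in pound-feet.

ω = 2π × 3079/60 = 322.4 rad/s
τ = P/ω = 36900/322.4 = 114.5 N·m
In lb·ft: 114.5/1.356 = 84.4 lb·ft

84.4 lb·ft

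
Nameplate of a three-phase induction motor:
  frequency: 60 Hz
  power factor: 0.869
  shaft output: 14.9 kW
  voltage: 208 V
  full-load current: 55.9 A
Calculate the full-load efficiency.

P_out = 14.9 kW = 14900 W
P_in = √3·V_L·I_L·cosφ = 1.732 × 208 × 55.9 × 0.869 = 17500 W
η = P_out / P_in = 14900 / 17500 = 0.851 = 85.1%

85.1 %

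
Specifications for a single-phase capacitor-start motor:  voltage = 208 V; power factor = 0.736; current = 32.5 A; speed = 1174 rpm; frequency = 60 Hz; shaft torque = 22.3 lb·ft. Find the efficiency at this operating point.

τ = 22.3 lb·ft × 1.356 = 30.24 N·m
ω = 2π × 1174/60 = 122.9 rad/s; P_out = τω = 30.24 × 122.9 = 3716 W
P_in = V·I·cosφ = 208 × 32.5 × 0.736 = 4975 W
η = P_out / P_in = 3716 / 4975 = 0.747 = 74.7%

74.7 %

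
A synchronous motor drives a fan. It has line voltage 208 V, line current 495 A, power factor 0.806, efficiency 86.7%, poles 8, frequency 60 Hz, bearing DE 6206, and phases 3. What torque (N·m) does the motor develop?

P_in = √3·V·I·cosφ = 1.732 × 208 × 495 × 0.806 = 143731 W
P_out = η·P_in = 0.867 × 143731 = 124615 W
n = n_s = 120×60/8 = 900 rpm (synchronous)
ω = 2π×900/60 = 94.25 rad/s
τ = P_out/ω = 124615/94.25 = 1320 N·m

1320 N·m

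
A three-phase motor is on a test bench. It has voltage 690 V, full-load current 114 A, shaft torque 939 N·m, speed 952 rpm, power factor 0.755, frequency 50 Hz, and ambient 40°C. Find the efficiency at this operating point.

91.0 %

ω = 2π × 952/60 = 99.69 rad/s; P_out = τω = 939 × 99.69 = 93609 W
P_in = √3·V_L·I_L·cosφ = 1.732 × 690 × 114 × 0.755 = 102861 W
η = P_out / P_in = 93609 / 102861 = 0.910 = 91.0%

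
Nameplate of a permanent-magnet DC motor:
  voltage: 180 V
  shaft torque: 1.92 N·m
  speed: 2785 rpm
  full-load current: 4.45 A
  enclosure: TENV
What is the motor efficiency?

ω = 2π × 2785/60 = 291.6 rad/s; P_out = τω = 1.92 × 291.6 = 560 W
P_in = V·I = 180 × 4.45 = 801 W
η = P_out / P_in = 560 / 801 = 0.699 = 69.9%

69.9 %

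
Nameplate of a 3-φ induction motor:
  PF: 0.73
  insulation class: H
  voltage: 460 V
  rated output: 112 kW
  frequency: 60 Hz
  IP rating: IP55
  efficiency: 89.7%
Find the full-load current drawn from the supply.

P_out = 112 kW = 112000 W
P_in = P_out / η = 112000 / 0.897 = 124861 W
I_L = P_in / (√3·V_L·cosφ) = 124861 / (1.732 × 460 × 0.73) = 215 A

215 A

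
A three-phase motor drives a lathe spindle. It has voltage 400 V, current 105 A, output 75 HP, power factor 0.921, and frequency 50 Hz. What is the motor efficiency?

83.5 %

P_out = 75 × 746 = 55950 W
P_in = √3·V_L·I_L·cosφ = 1.732 × 400 × 105 × 0.921 = 66997 W
η = P_out / P_in = 55950 / 66997 = 0.835 = 83.5%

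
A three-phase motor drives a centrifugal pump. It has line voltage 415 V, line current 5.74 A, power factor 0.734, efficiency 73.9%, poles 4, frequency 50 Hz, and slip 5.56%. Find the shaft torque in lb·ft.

P_in = √3·V·I·cosφ = 1.732 × 415 × 5.74 × 0.734 = 3028 W
P_out = η·P_in = 0.739 × 3028 = 2238 W
n_s = 120×50/4 = 1500 rpm; n = 1500×(1−0.0556) = 1417 rpm
ω = 2π×1417/60 = 148.4 rad/s
τ = P_out/ω = 2238/148.4 = 15.08 N·m
In lb·ft: 15.08/1.356 = 11.1 lb·ft

11.1 lb·ft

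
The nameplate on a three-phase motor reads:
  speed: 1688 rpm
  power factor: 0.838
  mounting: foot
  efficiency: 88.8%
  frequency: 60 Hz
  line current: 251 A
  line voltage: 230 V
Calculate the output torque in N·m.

421 N·m

P_in = √3·V·I·cosφ = 1.732 × 230 × 251 × 0.838 = 83790 W
P_out = η·P_in = 0.888 × 83790 = 74406 W
n = 1688 rpm
ω = 2π×1688/60 = 176.8 rad/s
τ = P_out/ω = 74406/176.8 = 421 N·m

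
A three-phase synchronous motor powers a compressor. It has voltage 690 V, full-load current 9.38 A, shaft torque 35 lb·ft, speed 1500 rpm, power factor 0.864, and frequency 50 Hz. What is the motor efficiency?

77.0 %

τ = 35 lb·ft × 1.356 = 47.46 N·m
ω = 2π × 1500/60 = 157.1 rad/s; P_out = τω = 47.46 × 157.1 = 7456 W
P_in = √3·V_L·I_L·cosφ = 1.732 × 690 × 9.38 × 0.864 = 9685 W
η = P_out / P_in = 7456 / 9685 = 0.770 = 77.0%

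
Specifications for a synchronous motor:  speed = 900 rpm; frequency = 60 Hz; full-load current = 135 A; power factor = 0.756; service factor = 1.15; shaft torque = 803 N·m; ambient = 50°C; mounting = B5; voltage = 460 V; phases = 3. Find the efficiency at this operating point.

93.1 %

ω = 2π × 900/60 = 94.25 rad/s; P_out = τω = 803 × 94.25 = 75683 W
P_in = √3·V_L·I_L·cosφ = 1.732 × 460 × 135 × 0.756 = 81313 W
η = P_out / P_in = 75683 / 81313 = 0.931 = 93.1%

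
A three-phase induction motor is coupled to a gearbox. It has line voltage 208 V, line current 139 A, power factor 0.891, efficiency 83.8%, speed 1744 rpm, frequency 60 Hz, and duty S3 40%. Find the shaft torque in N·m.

P_in = √3·V·I·cosφ = 1.732 × 208 × 139 × 0.891 = 44617 W
P_out = η·P_in = 0.838 × 44617 = 37389 W
n = 1744 rpm
ω = 2π×1744/60 = 182.6 rad/s
τ = P_out/ω = 37389/182.6 = 205 N·m

205 N·m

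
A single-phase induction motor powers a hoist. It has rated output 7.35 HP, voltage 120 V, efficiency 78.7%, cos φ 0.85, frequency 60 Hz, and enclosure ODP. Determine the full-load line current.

P_out = 7.35 × 746 = 5483 W
P_in = P_out / η = 5483 / 0.787 = 6967 W
I = P_in / (V·cosφ) = 6967 / (120 × 0.85) = 68.3 A

68.3 A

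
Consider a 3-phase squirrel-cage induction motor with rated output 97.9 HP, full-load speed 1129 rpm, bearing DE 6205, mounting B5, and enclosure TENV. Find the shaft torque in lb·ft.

456 lb·ft

P_out = 97.9 × 746 = 73033 W
ω = 2π × 1129/60 = 118.2 rad/s
τ = P_out/ω = 73033/118.2 = 617.9 N·m
In lb·ft: 617.9/1.356 = 456 lb·ft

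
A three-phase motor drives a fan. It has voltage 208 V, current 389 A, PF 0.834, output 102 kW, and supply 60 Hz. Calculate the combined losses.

14900 W

P_in = √3·V·I·cosφ = 1.732×208×389×0.834 = 116876 W
P_out = 102000 W
Losses = P_in − P_out = 116876 − 102000 = 14876 W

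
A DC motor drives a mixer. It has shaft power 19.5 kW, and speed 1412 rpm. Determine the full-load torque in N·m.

132 N·m

ω = 2π × 1412/60 = 147.9 rad/s
τ = P/ω = 19500/147.9 = 132 N·m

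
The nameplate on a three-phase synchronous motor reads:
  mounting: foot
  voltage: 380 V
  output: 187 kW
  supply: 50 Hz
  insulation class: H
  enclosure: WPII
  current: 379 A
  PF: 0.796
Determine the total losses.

11.6 kW

P_in = √3·V·I·cosφ = 1.732×380×379×0.796 = 198556 W
P_out = 187000 W
Losses = P_in − P_out = 198556 − 187000 = 11556 W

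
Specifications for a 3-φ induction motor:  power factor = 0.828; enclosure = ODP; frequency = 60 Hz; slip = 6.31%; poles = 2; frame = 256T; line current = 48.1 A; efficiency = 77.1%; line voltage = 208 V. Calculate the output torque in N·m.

31.3 N·m

P_in = √3·V·I·cosφ = 1.732 × 208 × 48.1 × 0.828 = 14348 W
P_out = η·P_in = 0.771 × 14348 = 11062 W
n_s = 120×60/2 = 3600 rpm; n = 3600×(1−0.0631) = 3373 rpm
ω = 2π×3373/60 = 353.2 rad/s
τ = P_out/ω = 11062/353.2 = 31.3 N·m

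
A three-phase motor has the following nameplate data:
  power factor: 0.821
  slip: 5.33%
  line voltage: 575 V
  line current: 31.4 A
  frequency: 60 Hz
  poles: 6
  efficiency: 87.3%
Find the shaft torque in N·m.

P_in = √3·V·I·cosφ = 1.732 × 575 × 31.4 × 0.821 = 25674 W
P_out = η·P_in = 0.873 × 25674 = 22413 W
n_s = 120×60/6 = 1200 rpm; n = 1200×(1−0.0533) = 1136 rpm
ω = 2π×1136/60 = 119 rad/s
τ = P_out/ω = 22413/119 = 188 N·m

188 N·m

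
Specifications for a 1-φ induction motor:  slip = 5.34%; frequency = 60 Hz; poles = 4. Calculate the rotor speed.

n_s = 120f/p = 120×60/4 = 1800 rpm
n = n_s(1 − s) = 1800 × (1 − 0.0534) = 1704 rpm

1704 rpm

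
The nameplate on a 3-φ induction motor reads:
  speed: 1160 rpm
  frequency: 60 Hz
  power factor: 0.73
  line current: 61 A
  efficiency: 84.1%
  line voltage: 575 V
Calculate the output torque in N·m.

307 N·m

P_in = √3·V·I·cosφ = 1.732 × 575 × 61 × 0.73 = 44347 W
P_out = η·P_in = 0.841 × 44347 = 37296 W
n = 1160 rpm
ω = 2π×1160/60 = 121.5 rad/s
τ = P_out/ω = 37296/121.5 = 307 N·m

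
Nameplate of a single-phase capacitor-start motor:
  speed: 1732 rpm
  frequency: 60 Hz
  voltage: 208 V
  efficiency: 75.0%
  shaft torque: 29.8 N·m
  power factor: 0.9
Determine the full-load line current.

38.5 A

ω = 2π×1732/60 = 181.4 rad/s; P_out = τω = 29.8 × 181.4 = 5406 W
P_in = P_out / η = 5406 / 0.750 = 7208 W
I = P_in / (V·cosφ) = 7208 / (208 × 0.9) = 38.5 A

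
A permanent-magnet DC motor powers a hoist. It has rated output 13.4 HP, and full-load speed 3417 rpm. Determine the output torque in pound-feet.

P_out = 13.4 × 746 = 9996 W
ω = 2π × 3417/60 = 357.8 rad/s
τ = P_out/ω = 9996/357.8 = 27.94 N·m
In lb·ft: 27.94/1.356 = 20.6 lb·ft

20.6 lb·ft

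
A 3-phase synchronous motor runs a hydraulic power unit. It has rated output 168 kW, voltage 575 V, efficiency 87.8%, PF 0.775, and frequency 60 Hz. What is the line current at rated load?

248 A

P_out = 168 kW = 168000 W
P_in = P_out / η = 168000 / 0.878 = 191344 W
I_L = P_in / (√3·V_L·cosφ) = 191344 / (1.732 × 575 × 0.775) = 248 A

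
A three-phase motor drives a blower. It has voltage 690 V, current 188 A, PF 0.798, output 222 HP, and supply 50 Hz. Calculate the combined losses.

13700 W

P_in = √3·V·I·cosφ = 1.732×690×188×0.798 = 179291 W
P_out = 222×746 = 165612 W
Losses = P_in − P_out = 179291 − 165612 = 13679 W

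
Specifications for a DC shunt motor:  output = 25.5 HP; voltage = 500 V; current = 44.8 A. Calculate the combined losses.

P_in = V·I = 500×44.8 = 22400 W
P_out = 25.5×746 = 19023 W
Losses = P_in − P_out = 22400 − 19023 = 3377 W

3.38 kW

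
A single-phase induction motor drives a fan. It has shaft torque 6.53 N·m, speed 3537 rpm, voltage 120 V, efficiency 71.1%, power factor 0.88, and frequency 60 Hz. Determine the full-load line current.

ω = 2π×3537/60 = 370.4 rad/s; P_out = τω = 6.53 × 370.4 = 2419 W
P_in = P_out / η = 2419 / 0.711 = 3402 W
I = P_in / (V·cosφ) = 3402 / (120 × 0.88) = 32.2 A

32.2 A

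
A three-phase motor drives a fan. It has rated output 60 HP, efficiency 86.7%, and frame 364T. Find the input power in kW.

51.6 kW

P_out = 60 × 746 = 44760 W
P_in = P_out/η = 44760/0.867 = 51626 W = 51.6 kW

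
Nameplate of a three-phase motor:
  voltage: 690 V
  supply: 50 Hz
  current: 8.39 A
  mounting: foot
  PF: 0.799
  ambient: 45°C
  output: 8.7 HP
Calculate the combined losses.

P_in = √3·V·I·cosφ = 1.732×690×8.39×0.799 = 8011 W
P_out = 8.7×746 = 6490 W
Losses = P_in − P_out = 8011 − 6490 = 1521 W

1.52 kW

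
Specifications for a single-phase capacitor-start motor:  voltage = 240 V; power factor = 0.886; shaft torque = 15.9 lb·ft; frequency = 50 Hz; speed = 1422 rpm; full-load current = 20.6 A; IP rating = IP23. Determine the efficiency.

73.3 %

τ = 15.9 lb·ft × 1.356 = 21.56 N·m
ω = 2π × 1422/60 = 148.9 rad/s; P_out = τω = 21.56 × 148.9 = 3210 W
P_in = V·I·cosφ = 240 × 20.6 × 0.886 = 4380 W
η = P_out / P_in = 3210 / 4380 = 0.733 = 73.3%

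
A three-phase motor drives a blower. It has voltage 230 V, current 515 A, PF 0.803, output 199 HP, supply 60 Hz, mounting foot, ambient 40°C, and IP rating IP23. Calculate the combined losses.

P_in = √3·V·I·cosφ = 1.732×230×515×0.803 = 164740 W
P_out = 199×746 = 148454 W
Losses = P_in − P_out = 164740 − 148454 = 16286 W

16300 W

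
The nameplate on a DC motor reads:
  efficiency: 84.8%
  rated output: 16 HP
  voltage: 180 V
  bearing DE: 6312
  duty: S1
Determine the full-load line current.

P_out = 16 × 746 = 11936 W
P_in = P_out / η = 11936 / 0.848 = 14075 W
I = P_in / V = 14075 / 180 = 78.2 A

78.2 A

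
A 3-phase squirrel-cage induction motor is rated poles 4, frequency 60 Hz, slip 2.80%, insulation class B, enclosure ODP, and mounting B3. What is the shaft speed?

1750 rpm

n_s = 120f/p = 120×60/4 = 1800 rpm
n = n_s(1 − s) = 1800 × (1 − 0.028) = 1750 rpm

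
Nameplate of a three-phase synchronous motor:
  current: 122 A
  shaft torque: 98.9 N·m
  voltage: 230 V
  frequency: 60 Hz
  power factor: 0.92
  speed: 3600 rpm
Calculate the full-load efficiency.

ω = 2π × 3600/60 = 377 rad/s; P_out = τω = 98.9 × 377 = 37285 W
P_in = √3·V_L·I_L·cosφ = 1.732 × 230 × 122 × 0.92 = 44712 W
η = P_out / P_in = 37285 / 44712 = 0.834 = 83.4%

83.4 %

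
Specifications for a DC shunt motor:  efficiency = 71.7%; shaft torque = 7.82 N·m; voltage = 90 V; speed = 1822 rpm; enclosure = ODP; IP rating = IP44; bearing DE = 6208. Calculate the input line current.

23.1 A

ω = 2π×1822/60 = 190.8 rad/s; P_out = τω = 7.82 × 190.8 = 1492 W
P_in = P_out / η = 1492 / 0.717 = 2081 W
I = P_in / V = 2081 / 90 = 23.1 A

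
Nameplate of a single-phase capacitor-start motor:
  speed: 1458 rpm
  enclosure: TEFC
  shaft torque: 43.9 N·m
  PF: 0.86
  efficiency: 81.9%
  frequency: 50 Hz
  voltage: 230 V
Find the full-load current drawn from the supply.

41.4 A

ω = 2π×1458/60 = 152.7 rad/s; P_out = τω = 43.9 × 152.7 = 6704 W
P_in = P_out / η = 6704 / 0.819 = 8186 W
I = P_in / (V·cosφ) = 8186 / (230 × 0.86) = 41.4 A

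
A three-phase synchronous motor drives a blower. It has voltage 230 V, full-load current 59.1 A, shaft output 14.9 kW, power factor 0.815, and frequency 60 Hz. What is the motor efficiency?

77.7 %

P_out = 14.9 kW = 14900 W
P_in = √3·V_L·I_L·cosφ = 1.732 × 230 × 59.1 × 0.815 = 19188 W
η = P_out / P_in = 14900 / 19188 = 0.777 = 77.7%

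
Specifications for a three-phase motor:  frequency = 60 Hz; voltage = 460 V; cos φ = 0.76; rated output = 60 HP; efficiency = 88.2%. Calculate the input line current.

P_out = 60 × 746 = 44760 W
P_in = P_out / η = 44760 / 0.882 = 50748 W
I_L = P_in / (√3·V_L·cosφ) = 50748 / (1.732 × 460 × 0.76) = 83.8 A

83.8 A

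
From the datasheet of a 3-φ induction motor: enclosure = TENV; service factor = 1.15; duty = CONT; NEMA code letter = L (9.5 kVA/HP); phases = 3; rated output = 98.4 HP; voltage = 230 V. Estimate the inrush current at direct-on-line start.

2350 A

S_LR = 9.5 × 98.4 = 934.8 kVA
I_LR = S_LR/(√3·V_L) = 934800/(1.732×230) = 2350 A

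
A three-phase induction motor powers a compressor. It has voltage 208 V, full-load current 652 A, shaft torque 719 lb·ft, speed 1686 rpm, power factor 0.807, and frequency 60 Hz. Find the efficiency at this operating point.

τ = 719 lb·ft × 1.356 = 975 N·m
ω = 2π × 1686/60 = 176.6 rad/s; P_out = τω = 975 × 176.6 = 172185 W
P_in = √3·V_L·I_L·cosφ = 1.732 × 208 × 652 × 0.807 = 189554 W
η = P_out / P_in = 172185 / 189554 = 0.908 = 90.8%

90.8 %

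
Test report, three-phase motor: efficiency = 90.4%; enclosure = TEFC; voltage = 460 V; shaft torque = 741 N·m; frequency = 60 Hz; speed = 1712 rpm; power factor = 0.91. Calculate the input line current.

ω = 2π×1712/60 = 179.3 rad/s; P_out = τω = 741 × 179.3 = 132861 W
P_in = P_out / η = 132861 / 0.904 = 146970 W
I_L = P_in / (√3·V_L·cosφ) = 146970 / (1.732 × 460 × 0.91) = 203 A

203 A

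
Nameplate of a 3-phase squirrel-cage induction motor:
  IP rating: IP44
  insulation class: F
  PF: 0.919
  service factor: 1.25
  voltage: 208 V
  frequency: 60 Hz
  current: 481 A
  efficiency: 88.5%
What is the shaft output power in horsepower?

189 HP

P_in = √3·V·I·cosφ = 1.732 × 208 × 481 × 0.919 = 159247 W
P_out = η·P_in = 0.885 × 159247 = 140934 W
= 140934/746 = 189 HP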